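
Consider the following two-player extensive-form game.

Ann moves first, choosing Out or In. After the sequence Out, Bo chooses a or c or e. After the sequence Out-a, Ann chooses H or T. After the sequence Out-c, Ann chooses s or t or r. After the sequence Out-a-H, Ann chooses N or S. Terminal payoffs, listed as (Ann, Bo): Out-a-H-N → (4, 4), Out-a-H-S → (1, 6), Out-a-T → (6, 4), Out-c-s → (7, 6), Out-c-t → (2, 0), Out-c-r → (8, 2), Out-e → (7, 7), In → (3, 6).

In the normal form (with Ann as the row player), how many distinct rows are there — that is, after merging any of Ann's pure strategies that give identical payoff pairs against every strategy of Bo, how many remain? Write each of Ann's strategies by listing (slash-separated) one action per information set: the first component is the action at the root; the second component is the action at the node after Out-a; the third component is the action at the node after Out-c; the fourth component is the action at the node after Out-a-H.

Ann has 24 pure strategies: Out/H/s/N, Out/H/s/S, Out/H/t/N, Out/H/t/S, Out/H/r/N, Out/H/r/S, Out/T/s/N, Out/T/s/S, Out/T/t/N, Out/T/t/S, Out/T/r/N, Out/T/r/S, In/H/s/N, In/H/s/S, In/H/t/N, In/H/t/S, In/H/r/N, In/H/r/S, In/T/s/N, In/T/s/S, In/T/t/N, In/T/t/S, In/T/r/N, In/T/r/S. Columns: a, c, e.
{Out/H/s/N} → row (4,4) (7,6) (7,7)
{Out/H/s/S} → row (1,6) (7,6) (7,7)
{Out/H/t/N} → row (4,4) (2,0) (7,7)
{Out/H/t/S} → row (1,6) (2,0) (7,7)
{Out/H/r/N} → row (4,4) (8,2) (7,7)
{Out/H/r/S} → row (1,6) (8,2) (7,7)
{Out/T/s/N, Out/T/s/S} → row (6,4) (7,6) (7,7)
{Out/T/t/N, Out/T/t/S} → row (6,4) (2,0) (7,7)
{Out/T/r/N, Out/T/r/S} → row (6,4) (8,2) (7,7)
{In/H/s/N, In/H/s/S, In/H/t/N, In/H/t/S, In/H/r/N, In/H/r/S, In/T/s/N, In/T/s/S, In/T/t/N, In/T/t/S, In/T/r/N, In/T/r/S} → row (3,6) (3,6) (3,6)
That's 10 distinct rows out of 24 strategies.

10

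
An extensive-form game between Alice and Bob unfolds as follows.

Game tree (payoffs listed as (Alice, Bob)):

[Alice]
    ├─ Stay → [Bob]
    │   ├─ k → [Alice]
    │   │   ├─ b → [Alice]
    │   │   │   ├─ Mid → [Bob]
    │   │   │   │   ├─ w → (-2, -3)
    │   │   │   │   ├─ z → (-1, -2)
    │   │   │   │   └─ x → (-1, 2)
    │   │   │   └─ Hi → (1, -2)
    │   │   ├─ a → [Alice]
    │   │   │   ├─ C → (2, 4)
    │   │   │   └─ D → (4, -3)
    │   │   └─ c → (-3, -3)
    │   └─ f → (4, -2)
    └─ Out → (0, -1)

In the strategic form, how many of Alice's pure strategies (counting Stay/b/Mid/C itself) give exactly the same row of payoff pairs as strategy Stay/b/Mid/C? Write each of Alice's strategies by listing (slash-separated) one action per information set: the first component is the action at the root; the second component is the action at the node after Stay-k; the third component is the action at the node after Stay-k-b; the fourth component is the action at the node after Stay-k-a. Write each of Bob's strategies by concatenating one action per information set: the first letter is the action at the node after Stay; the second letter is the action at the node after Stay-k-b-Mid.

Row for Stay/b/Mid/C (columns kw, kz, kx, fw, fz, fx): (-2,-3) (-1,-2) (-1,2) (4,-2) (4,-2) (4,-2).
Under Stay/b/Mid/C, Alice's choice at the node after Stay-k-a can never be reached regardless of what Bob does, so varying those choices leaves every outcome unchanged.
Holding the reachable choices fixed and varying the unreachable one freely already gives 2 equivalent strategies.
No other strategy reproduces this row, so those 2 are the full class: Stay/b/Mid/C, Stay/b/Mid/D.

2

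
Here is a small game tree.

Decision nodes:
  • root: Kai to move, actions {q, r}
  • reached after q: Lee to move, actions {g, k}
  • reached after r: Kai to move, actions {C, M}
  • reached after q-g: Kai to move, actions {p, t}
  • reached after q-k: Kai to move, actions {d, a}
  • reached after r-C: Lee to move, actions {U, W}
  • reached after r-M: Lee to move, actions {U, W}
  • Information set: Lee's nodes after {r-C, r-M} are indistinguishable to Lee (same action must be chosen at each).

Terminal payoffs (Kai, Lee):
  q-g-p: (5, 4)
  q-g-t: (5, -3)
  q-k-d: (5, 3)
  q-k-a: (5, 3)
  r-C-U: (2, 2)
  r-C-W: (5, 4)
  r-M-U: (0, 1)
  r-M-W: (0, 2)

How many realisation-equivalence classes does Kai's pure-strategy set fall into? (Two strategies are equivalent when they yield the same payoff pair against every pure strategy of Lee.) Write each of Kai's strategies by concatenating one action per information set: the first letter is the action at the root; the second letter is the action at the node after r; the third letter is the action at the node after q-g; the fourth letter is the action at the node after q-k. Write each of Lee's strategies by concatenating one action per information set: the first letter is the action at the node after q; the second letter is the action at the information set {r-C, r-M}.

Kai has 16 pure strategies: qCpd, qCpa, qCtd, qCta, qMpd, qMpa, qMtd, qMta, rCpd, rCpa, rCtd, rCta, rMpd, rMpa, rMtd, rMta. Columns: gU, gW, kU, kW.
{qCpd, qCpa, qMpd, qMpa} → row (5,4) (5,4) (5,3) (5,3)
{qCtd, qCta, qMtd, qMta} → row (5,-3) (5,-3) (5,3) (5,3)
{rCpd, rCpa, rCtd, rCta} → row (2,2) (5,4) (2,2) (5,4)
{rMpd, rMpa, rMtd, rMta} → row (0,1) (0,2) (0,1) (0,2)
That's 4 distinct rows out of 16 strategies.

4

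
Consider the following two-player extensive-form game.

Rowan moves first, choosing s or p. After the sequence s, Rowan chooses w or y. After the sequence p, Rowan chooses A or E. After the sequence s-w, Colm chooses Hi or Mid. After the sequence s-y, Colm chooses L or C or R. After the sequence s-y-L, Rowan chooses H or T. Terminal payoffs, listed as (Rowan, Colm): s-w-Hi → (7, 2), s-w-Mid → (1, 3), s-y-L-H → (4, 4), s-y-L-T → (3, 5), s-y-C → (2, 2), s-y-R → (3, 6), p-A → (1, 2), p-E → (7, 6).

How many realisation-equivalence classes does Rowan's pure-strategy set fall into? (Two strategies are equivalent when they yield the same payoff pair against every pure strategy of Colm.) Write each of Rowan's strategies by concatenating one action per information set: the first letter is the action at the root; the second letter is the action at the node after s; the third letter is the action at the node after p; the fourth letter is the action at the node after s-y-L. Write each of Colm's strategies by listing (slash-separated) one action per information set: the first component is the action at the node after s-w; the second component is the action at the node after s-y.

5

Rowan has 16 pure strategies: swAH, swAT, swEH, swET, syAH, syAT, syEH, syET, pwAH, pwAT, pwEH, pwET, pyAH, pyAT, pyEH, pyET. Columns: Hi/L, Hi/C, Hi/R, Mid/L, Mid/C, Mid/R.
{swAH, swAT, swEH, swET} → row (7,2) (7,2) (7,2) (1,3) (1,3) (1,3)
{syAH, syEH} → row (4,4) (2,2) (3,6) (4,4) (2,2) (3,6)
{syAT, syET} → row (3,5) (2,2) (3,6) (3,5) (2,2) (3,6)
{pwAH, pwAT, pyAH, pyAT} → row (1,2) (1,2) (1,2) (1,2) (1,2) (1,2)
{pwEH, pwET, pyEH, pyET} → row (7,6) (7,6) (7,6) (7,6) (7,6) (7,6)
That's 5 distinct rows out of 16 strategies.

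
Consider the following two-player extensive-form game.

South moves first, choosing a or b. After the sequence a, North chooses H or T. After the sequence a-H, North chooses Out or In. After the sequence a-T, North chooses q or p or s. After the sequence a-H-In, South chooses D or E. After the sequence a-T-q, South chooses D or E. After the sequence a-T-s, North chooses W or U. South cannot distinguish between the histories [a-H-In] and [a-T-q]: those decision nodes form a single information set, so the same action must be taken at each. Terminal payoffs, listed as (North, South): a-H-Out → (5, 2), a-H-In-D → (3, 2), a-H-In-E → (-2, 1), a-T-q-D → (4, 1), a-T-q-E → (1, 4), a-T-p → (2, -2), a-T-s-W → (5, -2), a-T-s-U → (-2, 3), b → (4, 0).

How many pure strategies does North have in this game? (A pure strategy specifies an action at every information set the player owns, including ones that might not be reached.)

24

North owns the node after a with actions {H, T} — two choices.
North owns the node after a-H with actions {Out, In} — two choices.
North owns the node after a-T with actions {q, p, s} — three choices.
North owns the node after a-T-s with actions {W, U} — two choices.
A pure strategy fixes one action at each information set independently, so the count is the product 2 × 2 × 3 × 2 = 24.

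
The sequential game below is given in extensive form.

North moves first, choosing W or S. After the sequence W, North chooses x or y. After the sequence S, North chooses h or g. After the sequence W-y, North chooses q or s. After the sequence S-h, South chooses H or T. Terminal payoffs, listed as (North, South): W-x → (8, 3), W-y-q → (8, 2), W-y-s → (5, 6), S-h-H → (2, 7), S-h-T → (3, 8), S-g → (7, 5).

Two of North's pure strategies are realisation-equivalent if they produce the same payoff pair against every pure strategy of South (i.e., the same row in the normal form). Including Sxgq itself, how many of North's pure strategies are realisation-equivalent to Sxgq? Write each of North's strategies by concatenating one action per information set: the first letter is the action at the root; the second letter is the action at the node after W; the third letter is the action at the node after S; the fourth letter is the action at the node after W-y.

Row for Sxgq (columns H, T): (7,5) (7,5).
Under Sxgq, North's choice at the node after W and at the node after W-y can never be reached regardless of what South does, so varying those choices leaves every outcome unchanged.
Holding the reachable choices fixed and varying the unreachable ones freely already gives 2 × 2 = 4 equivalent strategies.
No other strategy reproduces this row, so those 4 are the full class: Sxgq, Sxgs, Sygq, Sygs.

4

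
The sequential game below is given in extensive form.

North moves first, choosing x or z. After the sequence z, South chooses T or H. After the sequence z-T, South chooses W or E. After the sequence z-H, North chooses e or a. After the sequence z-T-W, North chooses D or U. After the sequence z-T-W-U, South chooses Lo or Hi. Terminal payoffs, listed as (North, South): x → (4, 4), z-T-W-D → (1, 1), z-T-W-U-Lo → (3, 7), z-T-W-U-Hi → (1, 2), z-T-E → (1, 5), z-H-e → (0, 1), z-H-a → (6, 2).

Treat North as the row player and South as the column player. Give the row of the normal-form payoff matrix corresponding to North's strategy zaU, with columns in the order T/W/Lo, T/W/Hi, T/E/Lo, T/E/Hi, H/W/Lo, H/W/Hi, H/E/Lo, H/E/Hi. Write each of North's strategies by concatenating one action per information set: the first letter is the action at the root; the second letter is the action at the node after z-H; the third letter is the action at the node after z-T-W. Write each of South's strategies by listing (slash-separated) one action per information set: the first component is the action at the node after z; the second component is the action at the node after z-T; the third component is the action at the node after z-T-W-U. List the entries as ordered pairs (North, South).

vs T/W/Lo: North plays z → South plays T at [z] → South plays W at [z-T] → North plays U at [z-T-W] → South plays Lo at [z-T-W-U] → (3, 7)
vs T/W/Hi: North plays z → South plays T at [z] → South plays W at [z-T] → North plays U at [z-T-W] → South plays Hi at [z-T-W-U] → (1, 2)
vs T/E/Lo: North plays z → South plays T at [z] → South plays E at [z-T] → (1, 5)
vs T/E/Hi: North plays z → South plays T at [z] → South plays E at [z-T] → (1, 5)
vs H/W/Lo: North plays z → South plays H at [z] → North plays a at [z-H] → (6, 2)
vs H/W/Hi: North plays z → South plays H at [z] → North plays a at [z-H] → (6, 2)
vs H/E/Lo: North plays z → South plays H at [z] → North plays a at [z-H] → (6, 2)
vs H/E/Hi: North plays z → South plays H at [z] → North plays a at [z-H] → (6, 2)

(3,7) (1,2) (1,5) (1,5) (6,2) (6,2) (6,2) (6,2)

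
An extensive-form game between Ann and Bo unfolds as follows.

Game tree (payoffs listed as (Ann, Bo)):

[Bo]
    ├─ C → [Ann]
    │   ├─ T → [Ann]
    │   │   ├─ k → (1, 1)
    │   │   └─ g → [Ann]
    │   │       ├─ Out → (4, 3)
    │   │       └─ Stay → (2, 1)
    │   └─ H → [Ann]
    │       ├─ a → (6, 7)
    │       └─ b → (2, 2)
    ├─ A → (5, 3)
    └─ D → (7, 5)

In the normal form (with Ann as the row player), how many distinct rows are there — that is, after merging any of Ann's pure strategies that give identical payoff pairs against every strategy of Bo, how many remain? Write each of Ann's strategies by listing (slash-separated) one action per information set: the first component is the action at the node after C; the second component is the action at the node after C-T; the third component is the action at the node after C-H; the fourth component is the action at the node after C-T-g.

5

Ann has 16 pure strategies: T/k/a/Out, T/k/a/Stay, T/k/b/Out, T/k/b/Stay, T/g/a/Out, T/g/a/Stay, T/g/b/Out, T/g/b/Stay, H/k/a/Out, H/k/a/Stay, H/k/b/Out, H/k/b/Stay, H/g/a/Out, H/g/a/Stay, H/g/b/Out, H/g/b/Stay. Columns: C, A, D.
{T/k/a/Out, T/k/a/Stay, T/k/b/Out, T/k/b/Stay} → row (1,1) (5,3) (7,5)
{T/g/a/Out, T/g/b/Out} → row (4,3) (5,3) (7,5)
{T/g/a/Stay, T/g/b/Stay} → row (2,1) (5,3) (7,5)
{H/k/a/Out, H/k/a/Stay, H/g/a/Out, H/g/a/Stay} → row (6,7) (5,3) (7,5)
{H/k/b/Out, H/k/b/Stay, H/g/b/Out, H/g/b/Stay} → row (2,2) (5,3) (7,5)
That's 5 distinct rows out of 16 strategies.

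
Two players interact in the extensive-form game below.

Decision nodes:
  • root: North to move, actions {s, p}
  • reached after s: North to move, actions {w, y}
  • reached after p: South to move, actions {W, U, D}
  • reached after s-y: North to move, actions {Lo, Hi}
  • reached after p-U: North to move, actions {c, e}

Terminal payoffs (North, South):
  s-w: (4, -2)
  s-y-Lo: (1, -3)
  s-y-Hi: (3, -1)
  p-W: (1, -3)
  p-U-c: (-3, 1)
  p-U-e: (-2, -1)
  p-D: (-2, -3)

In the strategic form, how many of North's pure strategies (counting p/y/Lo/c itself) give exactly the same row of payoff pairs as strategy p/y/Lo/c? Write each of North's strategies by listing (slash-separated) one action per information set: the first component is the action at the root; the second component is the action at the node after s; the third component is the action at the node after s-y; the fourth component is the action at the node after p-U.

4

Row for p/y/Lo/c (columns W, U, D): (1,-3) (-3,1) (-2,-3).
Under p/y/Lo/c, North's choice at the node after s and at the node after s-y can never be reached regardless of what South does, so varying those choices leaves every outcome unchanged.
Holding the reachable choices fixed and varying the unreachable ones freely already gives 2 × 2 = 4 equivalent strategies.
No other strategy reproduces this row, so those 4 are the full class: p/w/Lo/c, p/w/Hi/c, p/y/Lo/c, p/y/Hi/c.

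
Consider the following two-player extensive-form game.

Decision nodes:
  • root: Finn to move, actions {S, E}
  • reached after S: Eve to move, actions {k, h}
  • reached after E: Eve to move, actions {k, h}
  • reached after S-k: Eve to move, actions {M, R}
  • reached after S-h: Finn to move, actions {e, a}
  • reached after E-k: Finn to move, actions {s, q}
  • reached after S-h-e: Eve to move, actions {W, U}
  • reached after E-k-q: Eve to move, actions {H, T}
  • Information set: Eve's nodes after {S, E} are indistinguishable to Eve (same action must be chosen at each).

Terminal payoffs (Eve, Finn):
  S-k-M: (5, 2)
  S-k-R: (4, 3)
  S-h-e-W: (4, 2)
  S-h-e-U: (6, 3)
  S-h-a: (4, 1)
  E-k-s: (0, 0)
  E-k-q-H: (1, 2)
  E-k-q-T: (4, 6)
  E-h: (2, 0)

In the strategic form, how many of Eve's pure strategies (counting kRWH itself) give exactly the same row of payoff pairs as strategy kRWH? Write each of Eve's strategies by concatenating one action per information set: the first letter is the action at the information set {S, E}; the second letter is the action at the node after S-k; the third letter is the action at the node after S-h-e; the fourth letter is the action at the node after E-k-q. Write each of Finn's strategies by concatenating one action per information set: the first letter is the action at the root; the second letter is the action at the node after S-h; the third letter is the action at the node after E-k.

2

Row for kRWH (columns Ses, Seq, Sas, Saq, Ees, Eeq, Eas, Eaq): (4,3) (4,3) (4,3) (4,3) (0,0) (1,2) (0,0) (1,2).
Under kRWH, Eve's choice at the node after S-h-e can never be reached regardless of what Finn does, so varying those choices leaves every outcome unchanged.
Holding the reachable choices fixed and varying the unreachable one freely already gives 2 equivalent strategies.
No other strategy reproduces this row, so those 2 are the full class: kRWH, kRUH.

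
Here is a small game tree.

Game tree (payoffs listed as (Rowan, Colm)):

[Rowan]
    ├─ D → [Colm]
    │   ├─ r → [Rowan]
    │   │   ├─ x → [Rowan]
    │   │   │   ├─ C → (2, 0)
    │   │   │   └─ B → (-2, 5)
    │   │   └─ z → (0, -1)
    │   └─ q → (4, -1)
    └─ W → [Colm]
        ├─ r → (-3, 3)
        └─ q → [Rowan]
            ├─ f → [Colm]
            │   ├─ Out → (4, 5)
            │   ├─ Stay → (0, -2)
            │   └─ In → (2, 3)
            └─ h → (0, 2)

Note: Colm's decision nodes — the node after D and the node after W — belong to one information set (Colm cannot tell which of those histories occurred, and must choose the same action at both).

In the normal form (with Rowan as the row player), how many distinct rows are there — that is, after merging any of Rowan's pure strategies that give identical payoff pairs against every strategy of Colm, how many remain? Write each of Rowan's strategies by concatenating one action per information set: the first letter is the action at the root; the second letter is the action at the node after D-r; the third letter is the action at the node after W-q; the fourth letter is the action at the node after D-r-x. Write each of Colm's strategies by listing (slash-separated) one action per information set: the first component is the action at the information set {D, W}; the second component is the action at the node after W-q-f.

5

Rowan has 16 pure strategies: DxfC, DxfB, DxhC, DxhB, DzfC, DzfB, DzhC, DzhB, WxfC, WxfB, WxhC, WxhB, WzfC, WzfB, WzhC, WzhB. Columns: r/Out, r/Stay, r/In, q/Out, q/Stay, q/In.
{DxfC, DxhC} → row (2,0) (2,0) (2,0) (4,-1) (4,-1) (4,-1)
{DxfB, DxhB} → row (-2,5) (-2,5) (-2,5) (4,-1) (4,-1) (4,-1)
{DzfC, DzfB, DzhC, DzhB} → row (0,-1) (0,-1) (0,-1) (4,-1) (4,-1) (4,-1)
{WxfC, WxfB, WzfC, WzfB} → row (-3,3) (-3,3) (-3,3) (4,5) (0,-2) (2,3)
{WxhC, WxhB, WzhC, WzhB} → row (-3,3) (-3,3) (-3,3) (0,2) (0,2) (0,2)
That's 5 distinct rows out of 16 strategies.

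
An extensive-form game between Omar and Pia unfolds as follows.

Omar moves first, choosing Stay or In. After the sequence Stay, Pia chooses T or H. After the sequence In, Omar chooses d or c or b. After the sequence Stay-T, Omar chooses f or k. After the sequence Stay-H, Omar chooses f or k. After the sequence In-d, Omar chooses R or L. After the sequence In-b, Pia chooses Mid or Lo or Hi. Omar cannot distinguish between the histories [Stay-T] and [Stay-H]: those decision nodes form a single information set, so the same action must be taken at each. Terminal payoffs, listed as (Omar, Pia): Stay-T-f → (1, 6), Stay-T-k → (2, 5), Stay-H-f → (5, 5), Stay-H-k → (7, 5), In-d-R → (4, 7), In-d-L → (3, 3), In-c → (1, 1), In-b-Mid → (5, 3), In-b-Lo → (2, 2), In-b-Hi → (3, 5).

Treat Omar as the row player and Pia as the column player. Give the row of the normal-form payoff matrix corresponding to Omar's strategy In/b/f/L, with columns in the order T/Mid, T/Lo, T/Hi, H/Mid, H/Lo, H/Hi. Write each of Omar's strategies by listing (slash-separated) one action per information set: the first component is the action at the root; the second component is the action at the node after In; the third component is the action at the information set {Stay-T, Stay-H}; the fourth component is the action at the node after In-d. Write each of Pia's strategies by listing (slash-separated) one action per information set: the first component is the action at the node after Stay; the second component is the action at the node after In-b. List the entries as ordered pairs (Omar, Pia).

(5,3) (2,2) (3,5) (5,3) (2,2) (3,5)

vs T/Mid: Omar plays In → Omar plays b at [In] → Pia plays Mid at [In-b] → (5, 3)
vs T/Lo: Omar plays In → Omar plays b at [In] → Pia plays Lo at [In-b] → (2, 2)
vs T/Hi: Omar plays In → Omar plays b at [In] → Pia plays Hi at [In-b] → (3, 5)
vs H/Mid: Omar plays In → Omar plays b at [In] → Pia plays Mid at [In-b] → (5, 3)
vs H/Lo: Omar plays In → Omar plays b at [In] → Pia plays Lo at [In-b] → (2, 2)
vs H/Hi: Omar plays In → Omar plays b at [In] → Pia plays Hi at [In-b] → (3, 5)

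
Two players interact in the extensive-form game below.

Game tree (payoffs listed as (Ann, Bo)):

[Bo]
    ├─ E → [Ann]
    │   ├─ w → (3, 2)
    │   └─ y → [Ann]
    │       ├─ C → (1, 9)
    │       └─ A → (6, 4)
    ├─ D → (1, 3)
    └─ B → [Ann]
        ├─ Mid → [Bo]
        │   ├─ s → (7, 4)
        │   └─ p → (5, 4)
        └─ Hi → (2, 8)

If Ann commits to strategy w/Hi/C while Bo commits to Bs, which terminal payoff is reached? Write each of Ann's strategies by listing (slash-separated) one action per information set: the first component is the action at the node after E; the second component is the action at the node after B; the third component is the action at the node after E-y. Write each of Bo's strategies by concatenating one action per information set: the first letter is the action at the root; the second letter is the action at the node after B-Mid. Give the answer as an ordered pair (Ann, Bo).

(2, 8)

Trace the play path from the root:
  Bo plays B
  Ann plays Hi at [B]
→ terminal payoff (2, 8).
(Ann's choice at the node after E is never reached on this path, so it doesn't affect the outcome.)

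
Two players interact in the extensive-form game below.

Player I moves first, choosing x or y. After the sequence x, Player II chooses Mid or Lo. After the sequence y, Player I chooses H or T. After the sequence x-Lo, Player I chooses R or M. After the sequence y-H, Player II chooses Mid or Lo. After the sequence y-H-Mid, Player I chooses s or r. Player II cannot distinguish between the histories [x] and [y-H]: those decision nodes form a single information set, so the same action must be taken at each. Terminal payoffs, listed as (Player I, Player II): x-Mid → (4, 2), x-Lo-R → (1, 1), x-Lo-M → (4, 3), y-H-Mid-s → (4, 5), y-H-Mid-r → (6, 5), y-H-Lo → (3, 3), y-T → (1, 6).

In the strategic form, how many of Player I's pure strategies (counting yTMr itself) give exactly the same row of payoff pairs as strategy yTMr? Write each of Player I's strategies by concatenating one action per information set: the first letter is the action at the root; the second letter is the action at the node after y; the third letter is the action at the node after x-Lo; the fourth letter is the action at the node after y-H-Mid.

4

Row for yTMr (columns Mid, Lo): (1,6) (1,6).
Under yTMr, Player I's choice at the node after x-Lo and at the node after y-H-Mid can never be reached regardless of what Player II does, so varying those choices leaves every outcome unchanged.
Holding the reachable choices fixed and varying the unreachable ones freely already gives 2 × 2 = 4 equivalent strategies.
No other strategy reproduces this row, so those 4 are the full class: yTRs, yTRr, yTMs, yTMr.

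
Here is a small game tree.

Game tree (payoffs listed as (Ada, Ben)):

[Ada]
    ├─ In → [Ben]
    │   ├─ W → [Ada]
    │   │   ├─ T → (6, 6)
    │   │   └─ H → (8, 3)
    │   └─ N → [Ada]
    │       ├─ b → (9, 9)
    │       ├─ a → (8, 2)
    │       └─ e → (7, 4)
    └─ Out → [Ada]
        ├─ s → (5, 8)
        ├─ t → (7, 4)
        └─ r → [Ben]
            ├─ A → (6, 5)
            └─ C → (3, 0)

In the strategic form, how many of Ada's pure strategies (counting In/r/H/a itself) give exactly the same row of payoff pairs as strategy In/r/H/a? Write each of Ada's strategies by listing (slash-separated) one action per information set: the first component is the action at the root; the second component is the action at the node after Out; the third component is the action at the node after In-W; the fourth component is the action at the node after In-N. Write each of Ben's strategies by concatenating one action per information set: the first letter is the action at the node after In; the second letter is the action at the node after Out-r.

Row for In/r/H/a (columns WA, WC, NA, NC): (8,3) (8,3) (8,2) (8,2).
Under In/r/H/a, Ada's choice at the node after Out can never be reached regardless of what Ben does, so varying those choices leaves every outcome unchanged.
Holding the reachable choices fixed and varying the unreachable one freely already gives 3 equivalent strategies.
No other strategy reproduces this row, so those 3 are the full class: In/s/H/a, In/t/H/a, In/r/H/a.

3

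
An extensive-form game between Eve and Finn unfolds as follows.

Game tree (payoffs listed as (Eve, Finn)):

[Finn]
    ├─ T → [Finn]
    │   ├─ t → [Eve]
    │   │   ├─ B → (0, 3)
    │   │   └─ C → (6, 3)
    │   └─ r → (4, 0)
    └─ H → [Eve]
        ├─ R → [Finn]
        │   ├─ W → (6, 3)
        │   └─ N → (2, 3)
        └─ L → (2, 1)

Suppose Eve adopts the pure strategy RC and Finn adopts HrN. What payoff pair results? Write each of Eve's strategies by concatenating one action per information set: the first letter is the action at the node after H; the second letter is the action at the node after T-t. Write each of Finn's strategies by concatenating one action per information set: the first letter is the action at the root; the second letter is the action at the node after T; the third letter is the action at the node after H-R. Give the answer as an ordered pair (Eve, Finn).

Trace the play path from the root:
  Finn plays H
  Eve plays R at [H]
  Finn plays N at [H-R]
→ terminal payoff (2, 3).
(Eve's choice at the node after T-t is never reached on this path, so it doesn't affect the outcome.)

(2, 3)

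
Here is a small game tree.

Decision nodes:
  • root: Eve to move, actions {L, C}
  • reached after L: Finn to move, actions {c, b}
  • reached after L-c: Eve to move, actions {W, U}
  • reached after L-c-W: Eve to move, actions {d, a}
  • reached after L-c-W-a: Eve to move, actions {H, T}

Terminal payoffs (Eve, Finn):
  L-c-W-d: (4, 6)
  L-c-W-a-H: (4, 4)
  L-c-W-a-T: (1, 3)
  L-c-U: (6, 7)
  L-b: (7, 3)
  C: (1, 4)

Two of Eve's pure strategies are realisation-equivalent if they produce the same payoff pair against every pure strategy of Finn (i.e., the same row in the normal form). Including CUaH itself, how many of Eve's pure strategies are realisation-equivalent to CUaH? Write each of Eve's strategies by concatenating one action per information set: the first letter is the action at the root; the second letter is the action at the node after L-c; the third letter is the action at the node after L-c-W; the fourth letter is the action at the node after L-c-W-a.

Row for CUaH (columns c, b): (1,4) (1,4).
Under CUaH, Eve's choice at the node after L-c and at the node after L-c-W and at the node after L-c-W-a can never be reached regardless of what Finn does, so varying those choices leaves every outcome unchanged.
Holding the reachable choices fixed and varying the unreachable ones freely already gives 2 × 2 × 2 = 8 equivalent strategies.
No other strategy reproduces this row, so those 8 are the full class: CWdH, CWdT, CWaH, CWaT, CUdH, CUdT, CUaH, CUaT.

8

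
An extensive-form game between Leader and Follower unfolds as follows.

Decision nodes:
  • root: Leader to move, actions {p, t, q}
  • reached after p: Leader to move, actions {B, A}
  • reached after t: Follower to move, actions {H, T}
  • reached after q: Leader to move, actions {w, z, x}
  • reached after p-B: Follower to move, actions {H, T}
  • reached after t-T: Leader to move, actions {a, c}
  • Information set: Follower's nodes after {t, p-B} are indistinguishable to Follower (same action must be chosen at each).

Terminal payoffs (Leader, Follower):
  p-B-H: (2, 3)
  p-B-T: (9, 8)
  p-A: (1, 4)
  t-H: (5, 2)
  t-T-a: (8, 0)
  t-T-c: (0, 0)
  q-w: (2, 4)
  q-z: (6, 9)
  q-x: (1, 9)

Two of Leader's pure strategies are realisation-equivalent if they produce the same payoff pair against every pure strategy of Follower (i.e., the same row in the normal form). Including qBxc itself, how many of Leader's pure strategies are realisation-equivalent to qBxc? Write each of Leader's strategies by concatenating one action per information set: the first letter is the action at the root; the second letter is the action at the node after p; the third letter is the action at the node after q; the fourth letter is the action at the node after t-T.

4

Row for qBxc (columns H, T): (1,9) (1,9).
Under qBxc, Leader's choice at the node after p and at the node after t-T can never be reached regardless of what Follower does, so varying those choices leaves every outcome unchanged.
Holding the reachable choices fixed and varying the unreachable ones freely already gives 2 × 2 = 4 equivalent strategies.
No other strategy reproduces this row, so those 4 are the full class: qBxa, qBxc, qAxa, qAxc.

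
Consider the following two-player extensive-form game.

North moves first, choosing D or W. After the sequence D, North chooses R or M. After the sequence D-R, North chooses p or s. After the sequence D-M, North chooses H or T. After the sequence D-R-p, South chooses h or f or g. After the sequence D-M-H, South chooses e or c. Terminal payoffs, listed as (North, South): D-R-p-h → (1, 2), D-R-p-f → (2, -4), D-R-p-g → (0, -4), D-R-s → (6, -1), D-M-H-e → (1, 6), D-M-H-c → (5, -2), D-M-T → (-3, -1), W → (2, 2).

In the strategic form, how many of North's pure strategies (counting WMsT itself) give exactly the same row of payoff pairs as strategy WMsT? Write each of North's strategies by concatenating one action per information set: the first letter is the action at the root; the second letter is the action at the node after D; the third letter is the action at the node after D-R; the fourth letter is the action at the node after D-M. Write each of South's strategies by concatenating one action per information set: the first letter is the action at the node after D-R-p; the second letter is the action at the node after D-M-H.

Row for WMsT (columns he, hc, fe, fc, ge, gc): (2,2) (2,2) (2,2) (2,2) (2,2) (2,2).
Under WMsT, North's choice at the node after D and at the node after D-R and at the node after D-M can never be reached regardless of what South does, so varying those choices leaves every outcome unchanged.
Holding the reachable choices fixed and varying the unreachable ones freely already gives 2 × 2 × 2 = 8 equivalent strategies.
No other strategy reproduces this row, so those 8 are the full class: WRpH, WRpT, WRsH, WRsT, WMpH, WMpT, WMsH, WMsT.

8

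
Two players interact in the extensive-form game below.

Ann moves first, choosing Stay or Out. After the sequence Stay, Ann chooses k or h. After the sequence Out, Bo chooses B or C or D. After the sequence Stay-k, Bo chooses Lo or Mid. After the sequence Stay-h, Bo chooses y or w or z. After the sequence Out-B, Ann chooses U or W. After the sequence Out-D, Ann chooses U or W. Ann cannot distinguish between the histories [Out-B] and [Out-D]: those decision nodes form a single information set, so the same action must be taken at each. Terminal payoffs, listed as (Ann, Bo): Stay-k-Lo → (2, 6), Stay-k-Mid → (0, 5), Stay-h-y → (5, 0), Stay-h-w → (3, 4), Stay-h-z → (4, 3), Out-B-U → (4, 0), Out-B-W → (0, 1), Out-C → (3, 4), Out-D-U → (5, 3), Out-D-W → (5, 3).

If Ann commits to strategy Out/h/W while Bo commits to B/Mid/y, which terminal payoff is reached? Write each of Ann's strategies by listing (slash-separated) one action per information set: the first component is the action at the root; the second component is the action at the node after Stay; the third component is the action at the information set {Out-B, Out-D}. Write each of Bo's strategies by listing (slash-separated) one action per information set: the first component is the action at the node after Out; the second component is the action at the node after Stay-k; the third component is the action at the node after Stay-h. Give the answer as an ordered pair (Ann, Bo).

(0, 1)

Trace the play path from the root:
  Ann plays Out
  Bo plays B at [Out]
  Ann plays W at [Out-B]
→ terminal payoff (0, 1).
(Ann's choice at the node after Stay is never reached on this path, so it doesn't affect the outcome.)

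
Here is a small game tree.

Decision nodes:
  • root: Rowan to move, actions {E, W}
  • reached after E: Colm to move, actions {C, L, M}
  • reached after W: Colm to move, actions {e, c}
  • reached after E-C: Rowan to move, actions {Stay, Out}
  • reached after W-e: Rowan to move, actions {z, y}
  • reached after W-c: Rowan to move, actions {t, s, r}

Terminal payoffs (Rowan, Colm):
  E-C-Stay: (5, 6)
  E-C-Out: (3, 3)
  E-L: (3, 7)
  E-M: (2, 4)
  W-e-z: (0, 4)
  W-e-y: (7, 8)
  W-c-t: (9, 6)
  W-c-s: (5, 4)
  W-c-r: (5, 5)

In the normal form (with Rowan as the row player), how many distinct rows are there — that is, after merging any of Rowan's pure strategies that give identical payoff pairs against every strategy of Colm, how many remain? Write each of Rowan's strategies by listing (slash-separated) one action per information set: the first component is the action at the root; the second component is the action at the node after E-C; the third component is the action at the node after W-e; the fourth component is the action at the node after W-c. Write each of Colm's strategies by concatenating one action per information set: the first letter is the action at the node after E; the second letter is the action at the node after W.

Rowan has 24 pure strategies: E/Stay/z/t, E/Stay/z/s, E/Stay/z/r, E/Stay/y/t, E/Stay/y/s, E/Stay/y/r, E/Out/z/t, E/Out/z/s, E/Out/z/r, E/Out/y/t, E/Out/y/s, E/Out/y/r, W/Stay/z/t, W/Stay/z/s, W/Stay/z/r, W/Stay/y/t, W/Stay/y/s, W/Stay/y/r, W/Out/z/t, W/Out/z/s, W/Out/z/r, W/Out/y/t, W/Out/y/s, W/Out/y/r. Columns: Ce, Cc, Le, Lc, Me, Mc.
{E/Stay/z/t, E/Stay/z/s, E/Stay/z/r, E/Stay/y/t, E/Stay/y/s, E/Stay/y/r} → row (5,6) (5,6) (3,7) (3,7) (2,4) (2,4)
{E/Out/z/t, E/Out/z/s, E/Out/z/r, E/Out/y/t, E/Out/y/s, E/Out/y/r} → row (3,3) (3,3) (3,7) (3,7) (2,4) (2,4)
{W/Stay/z/t, W/Out/z/t} → row (0,4) (9,6) (0,4) (9,6) (0,4) (9,6)
{W/Stay/z/s, W/Out/z/s} → row (0,4) (5,4) (0,4) (5,4) (0,4) (5,4)
{W/Stay/z/r, W/Out/z/r} → row (0,4) (5,5) (0,4) (5,5) (0,4) (5,5)
{W/Stay/y/t, W/Out/y/t} → row (7,8) (9,6) (7,8) (9,6) (7,8) (9,6)
{W/Stay/y/s, W/Out/y/s} → row (7,8) (5,4) (7,8) (5,4) (7,8) (5,4)
{W/Stay/y/r, W/Out/y/r} → row (7,8) (5,5) (7,8) (5,5) (7,8) (5,5)
That's 8 distinct rows out of 24 strategies.

8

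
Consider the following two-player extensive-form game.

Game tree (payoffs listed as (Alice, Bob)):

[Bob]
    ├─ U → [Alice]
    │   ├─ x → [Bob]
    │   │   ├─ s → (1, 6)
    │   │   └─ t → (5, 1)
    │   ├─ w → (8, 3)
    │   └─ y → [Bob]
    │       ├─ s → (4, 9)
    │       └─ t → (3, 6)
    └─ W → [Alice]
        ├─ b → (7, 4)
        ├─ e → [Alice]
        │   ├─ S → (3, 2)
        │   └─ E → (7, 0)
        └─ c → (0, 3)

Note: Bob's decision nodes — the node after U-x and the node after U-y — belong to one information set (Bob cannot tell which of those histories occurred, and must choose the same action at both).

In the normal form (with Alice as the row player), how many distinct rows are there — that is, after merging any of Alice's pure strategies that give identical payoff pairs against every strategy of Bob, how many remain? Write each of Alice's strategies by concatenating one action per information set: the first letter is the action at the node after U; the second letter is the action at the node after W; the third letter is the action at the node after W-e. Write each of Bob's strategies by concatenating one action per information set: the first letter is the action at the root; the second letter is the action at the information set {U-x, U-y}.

12

Alice has 18 pure strategies: xbS, xbE, xeS, xeE, xcS, xcE, wbS, wbE, weS, weE, wcS, wcE, ybS, ybE, yeS, yeE, ycS, ycE. Columns: Us, Ut, Ws, Wt.
{xbS, xbE} → row (1,6) (5,1) (7,4) (7,4)
{xeS} → row (1,6) (5,1) (3,2) (3,2)
{xeE} → row (1,6) (5,1) (7,0) (7,0)
{xcS, xcE} → row (1,6) (5,1) (0,3) (0,3)
{wbS, wbE} → row (8,3) (8,3) (7,4) (7,4)
{weS} → row (8,3) (8,3) (3,2) (3,2)
{weE} → row (8,3) (8,3) (7,0) (7,0)
{wcS, wcE} → row (8,3) (8,3) (0,3) (0,3)
{ybS, ybE} → row (4,9) (3,6) (7,4) (7,4)
{yeS} → row (4,9) (3,6) (3,2) (3,2)
{yeE} → row (4,9) (3,6) (7,0) (7,0)
{ycS, ycE} → row (4,9) (3,6) (0,3) (0,3)
That's 12 distinct rows out of 18 strategies.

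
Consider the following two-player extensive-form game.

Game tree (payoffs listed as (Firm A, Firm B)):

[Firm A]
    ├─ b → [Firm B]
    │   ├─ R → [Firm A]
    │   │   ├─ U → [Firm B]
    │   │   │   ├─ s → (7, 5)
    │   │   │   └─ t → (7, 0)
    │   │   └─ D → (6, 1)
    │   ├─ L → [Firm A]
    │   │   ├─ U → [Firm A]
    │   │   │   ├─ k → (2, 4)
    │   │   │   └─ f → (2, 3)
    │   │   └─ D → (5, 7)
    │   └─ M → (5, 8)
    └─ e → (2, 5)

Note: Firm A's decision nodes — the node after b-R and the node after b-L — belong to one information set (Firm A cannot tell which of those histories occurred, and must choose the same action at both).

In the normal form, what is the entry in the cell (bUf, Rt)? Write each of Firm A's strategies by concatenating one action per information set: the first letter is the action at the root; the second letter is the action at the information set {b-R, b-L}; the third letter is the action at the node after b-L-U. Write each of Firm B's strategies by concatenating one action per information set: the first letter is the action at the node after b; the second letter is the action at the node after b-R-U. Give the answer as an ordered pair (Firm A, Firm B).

(7, 0)

Trace the play path from the root:
  Firm A plays b
  Firm B plays R at [b]
  Firm A plays U at [b-R]
  Firm B plays t at [b-R-U]
→ terminal payoff (7, 0).
(Firm A's choice at the node after b-L-U is never reached on this path, so it doesn't affect the outcome.)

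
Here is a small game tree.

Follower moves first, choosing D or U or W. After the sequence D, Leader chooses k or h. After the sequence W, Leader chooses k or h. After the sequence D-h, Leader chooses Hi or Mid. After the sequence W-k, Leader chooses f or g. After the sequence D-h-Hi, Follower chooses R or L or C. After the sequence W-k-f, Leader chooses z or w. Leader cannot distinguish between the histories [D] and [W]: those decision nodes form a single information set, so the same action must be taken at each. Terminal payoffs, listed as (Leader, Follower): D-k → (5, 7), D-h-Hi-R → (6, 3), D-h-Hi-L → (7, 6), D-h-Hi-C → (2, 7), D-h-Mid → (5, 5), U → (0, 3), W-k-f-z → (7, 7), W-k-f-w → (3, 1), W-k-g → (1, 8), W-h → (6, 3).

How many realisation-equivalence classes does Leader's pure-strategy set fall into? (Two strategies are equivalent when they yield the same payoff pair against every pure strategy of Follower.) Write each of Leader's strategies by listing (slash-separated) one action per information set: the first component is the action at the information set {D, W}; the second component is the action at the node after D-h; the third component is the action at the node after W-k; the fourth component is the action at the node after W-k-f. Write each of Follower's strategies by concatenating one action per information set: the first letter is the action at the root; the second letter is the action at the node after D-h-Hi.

5

Leader has 16 pure strategies: k/Hi/f/z, k/Hi/f/w, k/Hi/g/z, k/Hi/g/w, k/Mid/f/z, k/Mid/f/w, k/Mid/g/z, k/Mid/g/w, h/Hi/f/z, h/Hi/f/w, h/Hi/g/z, h/Hi/g/w, h/Mid/f/z, h/Mid/f/w, h/Mid/g/z, h/Mid/g/w. Columns: DR, DL, DC, UR, UL, UC, WR, WL, WC.
{k/Hi/f/z, k/Mid/f/z} → row (5,7) (5,7) (5,7) (0,3) (0,3) (0,3) (7,7) (7,7) (7,7)
{k/Hi/f/w, k/Mid/f/w} → row (5,7) (5,7) (5,7) (0,3) (0,3) (0,3) (3,1) (3,1) (3,1)
{k/Hi/g/z, k/Hi/g/w, k/Mid/g/z, k/Mid/g/w} → row (5,7) (5,7) (5,7) (0,3) (0,3) (0,3) (1,8) (1,8) (1,8)
{h/Hi/f/z, h/Hi/f/w, h/Hi/g/z, h/Hi/g/w} → row (6,3) (7,6) (2,7) (0,3) (0,3) (0,3) (6,3) (6,3) (6,3)
{h/Mid/f/z, h/Mid/f/w, h/Mid/g/z, h/Mid/g/w} → row (5,5) (5,5) (5,5) (0,3) (0,3) (0,3) (6,3) (6,3) (6,3)
That's 5 distinct rows out of 16 strategies.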